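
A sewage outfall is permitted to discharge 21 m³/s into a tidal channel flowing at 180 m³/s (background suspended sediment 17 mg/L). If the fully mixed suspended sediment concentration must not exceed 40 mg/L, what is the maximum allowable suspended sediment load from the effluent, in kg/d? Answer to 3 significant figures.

430000 kg/d

Mass balance at the limit: 180.0·17.00 + 21.00·Cₑ = 201.0·40 → Cₑ = 237.1 mg/L.
Load = 21.00 m³/s × 237.1 g/m³ × 86 400 s/d = 430300 kg/d.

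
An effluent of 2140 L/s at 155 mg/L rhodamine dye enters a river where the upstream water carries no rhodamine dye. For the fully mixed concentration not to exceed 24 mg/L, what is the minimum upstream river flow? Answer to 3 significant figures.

Set C_mix = 24: (Q·0 + 2140·155.0) / (Q + 2140) = 24
→ Q = 2140·(155.0 − 24)/(24 − 0) = 11680 L/s.

11700 L/s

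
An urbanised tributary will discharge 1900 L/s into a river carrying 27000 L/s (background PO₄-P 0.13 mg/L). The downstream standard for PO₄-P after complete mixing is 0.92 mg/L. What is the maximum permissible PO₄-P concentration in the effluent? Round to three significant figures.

At the limit, (Qr·Cr + Qe·Cₑ)/(Qr + Qe) = 0.92:
Cₑ = (28900·0.92 − 27000·0.1300) / 1900 = 12.15 mg/L.

12.1 mg/L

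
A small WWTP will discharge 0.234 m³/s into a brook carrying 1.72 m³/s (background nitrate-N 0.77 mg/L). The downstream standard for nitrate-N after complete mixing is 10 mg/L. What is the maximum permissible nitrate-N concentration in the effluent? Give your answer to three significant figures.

77.8 mg/L

At the limit, (Qr·Cr + Qe·Cₑ)/(Qr + Qe) = 10:
Cₑ = (1.954·10 − 1.720·0.7700) / 0.2340 = 77.84 mg/L.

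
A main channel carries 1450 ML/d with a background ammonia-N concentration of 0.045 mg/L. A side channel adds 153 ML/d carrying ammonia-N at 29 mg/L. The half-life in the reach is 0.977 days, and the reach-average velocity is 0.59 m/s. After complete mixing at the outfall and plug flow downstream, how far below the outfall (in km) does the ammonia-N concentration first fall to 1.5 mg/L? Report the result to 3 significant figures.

45.1 km

Mixed concentration C = ΣQC/ΣQ = (1450·0.04500 + 153.0·29.00) / 1603 = 4502/1603 = 2.809 mg/L.
Half-life 0.977 d → k = ln 2 / 0.977 = 0.7095 d⁻¹.
Set 2.809·exp(−k·t) = 1.5 → t = ln(2.809/1.5)/k = 76390 s = 21.22 h.
Distance = v·t = 0.59·76390 = 45070 m = 45.07 km.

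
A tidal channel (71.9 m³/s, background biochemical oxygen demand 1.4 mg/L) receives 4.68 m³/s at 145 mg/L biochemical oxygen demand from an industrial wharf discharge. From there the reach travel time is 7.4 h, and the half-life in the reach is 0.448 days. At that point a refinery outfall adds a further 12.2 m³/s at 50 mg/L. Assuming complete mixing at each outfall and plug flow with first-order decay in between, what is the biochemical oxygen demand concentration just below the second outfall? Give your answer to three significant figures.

12.3 mg/L

Mass balance: C = (71.90·1.400 + 4.680·145.0) / 76.58 = 779.3/76.58 = 10.18 mg/L; combined flow 76.58 m³/s.
Half-life 0.448 d → k = ln 2 / 0.448 = 1.547 d⁻¹.
Applying C = C₀e^(−kt): 10.18 × 0.6206 = 6.315 mg/L.
At the second outfall, C = (76.58·6.315 + 12.20·50.00) / (76.58 + 12.20) = 12.32 mg/L.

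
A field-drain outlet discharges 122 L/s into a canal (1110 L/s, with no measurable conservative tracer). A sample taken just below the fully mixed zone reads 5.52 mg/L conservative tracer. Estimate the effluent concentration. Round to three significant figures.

55.7 mg/L

Mass balance: 1110·0 + 122.0·Cₑ = 1232·5.520
→ Cₑ = (1232·5.520 − 1110·0) / 122.0 = 55.74 mg/L.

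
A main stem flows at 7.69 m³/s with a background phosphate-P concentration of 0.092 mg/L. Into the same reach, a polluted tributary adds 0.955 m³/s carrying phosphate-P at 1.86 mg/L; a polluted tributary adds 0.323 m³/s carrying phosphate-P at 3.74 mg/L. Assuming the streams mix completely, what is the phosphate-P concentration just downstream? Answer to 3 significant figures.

Mixed concentration C = ΣQC/ΣQ = (7.690·0.09200 + 0.9550·1.860 + 0.3230·3.740) / 8.968 = 3.692/8.968 = 0.4117 mg/L.

0.412 mg/L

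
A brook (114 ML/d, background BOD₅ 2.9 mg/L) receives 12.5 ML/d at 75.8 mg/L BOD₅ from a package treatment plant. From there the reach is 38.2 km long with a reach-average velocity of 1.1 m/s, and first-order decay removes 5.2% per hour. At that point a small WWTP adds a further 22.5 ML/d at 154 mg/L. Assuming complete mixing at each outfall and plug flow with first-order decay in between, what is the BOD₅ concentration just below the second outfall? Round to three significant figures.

28.4 mg/L

Mixed concentration C = ΣQC/ΣQ = (114.0·2.900 + 12.50·75.80) / 126.5 = 1278/126.5 = 10.10 mg/L; combined flow 126.5 ML/d.
Travel time t = 38.2·1000 / 1.1 = 34730 s = 9.646 h.
5.2%/h lost → k = −ln(1 − 0.052) = 0.05340 h⁻¹.
Decay over the reach: 10.10·exp(−kt) = 10.10·0.5974 = 6.036 mg/L.
Second outfall: C = (126.5·6.036 + 22.50·154.0)/149.0 = 28.38 mg/L.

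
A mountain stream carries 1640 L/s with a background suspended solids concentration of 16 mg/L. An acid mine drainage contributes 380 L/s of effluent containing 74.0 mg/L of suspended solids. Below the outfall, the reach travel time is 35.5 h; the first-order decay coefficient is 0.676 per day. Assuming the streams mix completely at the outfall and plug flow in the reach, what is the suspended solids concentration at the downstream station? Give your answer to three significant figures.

9.90 mg/L

Mass balance: C = (1640·16.00 + 380.0·74.00) / 2020 = 54360/2020 = 26.91 mg/L.
Decay over the reach: 26.91·exp(−kt) = 26.91·0.3679 = 9.901 mg/L.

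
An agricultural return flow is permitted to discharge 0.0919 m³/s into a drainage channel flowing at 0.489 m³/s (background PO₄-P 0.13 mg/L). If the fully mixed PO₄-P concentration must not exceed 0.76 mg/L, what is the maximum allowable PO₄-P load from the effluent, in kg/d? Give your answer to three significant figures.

32.7 kg/d

Mass balance at the limit: 0.4890·0.1300 + 0.09190·Cₑ = 0.5809·0.76 → Cₑ = 4.112 mg/L.
Load = 0.09190 m³/s × 4.112 g/m³ × 86 400 s/d = 32.65 kg/d.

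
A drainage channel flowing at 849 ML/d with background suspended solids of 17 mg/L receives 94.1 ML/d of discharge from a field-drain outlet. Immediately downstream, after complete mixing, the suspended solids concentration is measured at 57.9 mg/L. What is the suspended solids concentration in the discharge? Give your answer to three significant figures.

427 mg/L

Mass balance: 849.0·17.00 + 94.10·Cₑ = 943.1·57.90
→ Cₑ = (943.1·57.90 − 849.0·17.00) / 94.10 = 426.9 mg/L.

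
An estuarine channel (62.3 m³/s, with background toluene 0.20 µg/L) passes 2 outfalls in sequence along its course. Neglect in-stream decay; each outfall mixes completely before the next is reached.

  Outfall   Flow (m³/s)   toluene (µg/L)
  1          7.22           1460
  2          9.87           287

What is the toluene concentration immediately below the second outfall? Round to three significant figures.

Outfall 1: combined Q = 69.52 m³/s; C = (62.30·0.2000 + 7.220·1460)/69.52 = 151.8 µg/L.
Outfall 2: combined Q = 79.39 m³/s; C = (69.52·151.8 + 9.870·287.0)/79.39 = 168.6 µg/L.

169 µg/L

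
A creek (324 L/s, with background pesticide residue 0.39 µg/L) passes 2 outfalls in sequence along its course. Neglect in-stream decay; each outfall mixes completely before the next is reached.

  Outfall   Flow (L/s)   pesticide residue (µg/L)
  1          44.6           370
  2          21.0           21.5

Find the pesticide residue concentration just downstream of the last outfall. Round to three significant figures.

After outfall 1: Q = 324.0 + 44.60 = 368.6 L/s; C = (324.0·0.3900 + 44.60·370.0)/368.6 = 45.11 µg/L.
After outfall 2: Q = 368.6 + 21.00 = 389.6 L/s; C = (368.6·45.11 + 21.00·21.50)/389.6 = 43.84 µg/L.

43.8 µg/L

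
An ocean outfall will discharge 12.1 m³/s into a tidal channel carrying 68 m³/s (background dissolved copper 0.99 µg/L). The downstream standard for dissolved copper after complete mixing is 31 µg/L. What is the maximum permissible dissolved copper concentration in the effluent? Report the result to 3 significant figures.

At the limit, (Qr·Cr + Qe·Cₑ)/(Qr + Qe) = 31:
Cₑ = (80.10·31 − 68.00·0.9900) / 12.10 = 199.7 µg/L.

200 µg/L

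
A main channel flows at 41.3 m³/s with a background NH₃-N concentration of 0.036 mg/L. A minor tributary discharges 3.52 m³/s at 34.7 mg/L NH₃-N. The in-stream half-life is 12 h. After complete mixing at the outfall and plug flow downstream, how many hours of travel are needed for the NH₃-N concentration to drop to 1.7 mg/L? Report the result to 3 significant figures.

Flow-weighted average: C = (41.30·0.03600 + 3.520·34.70) / 44.82 = 123.6/44.82 = 2.758 mg/L.
Half-life 12 h → k = ln 2 / 12 = 0.05776 h⁻¹ = 1.386 d⁻¹.
2.758·exp(−k·t) = 1.7 → t = ln(2.758/1.7)/k = 30170 s = 8.379 h.

8.38 h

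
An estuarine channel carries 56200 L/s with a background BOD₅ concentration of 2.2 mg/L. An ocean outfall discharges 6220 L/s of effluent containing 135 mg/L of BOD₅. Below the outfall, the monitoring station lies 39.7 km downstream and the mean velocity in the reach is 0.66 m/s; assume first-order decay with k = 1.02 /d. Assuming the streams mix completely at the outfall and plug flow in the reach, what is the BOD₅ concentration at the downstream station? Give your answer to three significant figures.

Conservation of mass: C = (56200·2.200 + 6220·135.0) / 62420 = 963300/62420 = 15.43 mg/L.
Travel time t = 39.7·1000 / 0.66 = 60150 s = 16.71 h.
Applying C = C₀e^(−kt): 15.43 × 0.4916 = 7.587 mg/L.

7.59 mg/L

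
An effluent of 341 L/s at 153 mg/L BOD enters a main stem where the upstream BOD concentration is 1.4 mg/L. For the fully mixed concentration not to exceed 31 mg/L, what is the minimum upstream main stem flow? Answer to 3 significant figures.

Set C_mix = 31: (Q·1.400 + 341.0·153.0) / (Q + 341.0) = 31
→ Q = 341.0·(153.0 − 31)/(31 − 1.400) = 1405 L/s.

1410 L/s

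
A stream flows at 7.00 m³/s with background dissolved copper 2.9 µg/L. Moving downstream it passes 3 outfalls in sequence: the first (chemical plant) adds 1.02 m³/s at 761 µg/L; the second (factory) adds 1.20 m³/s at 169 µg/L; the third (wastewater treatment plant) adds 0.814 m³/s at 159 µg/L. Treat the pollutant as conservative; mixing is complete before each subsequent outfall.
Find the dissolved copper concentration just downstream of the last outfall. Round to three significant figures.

112 µg/L

Below outfall 1: Q → 8.020 m³/s, C = (7.000·2.900 + 1.020·761.0)/8.020 = 99.32 µg/L.
Below outfall 2: Q → 9.220 m³/s, C = (8.020·99.32 + 1.200·169.0)/9.220 = 108.4 µg/L.
Below outfall 3: Q → 10.03 m³/s, C = (9.220·108.4 + 0.8140·159.0)/10.03 = 112.5 µg/L.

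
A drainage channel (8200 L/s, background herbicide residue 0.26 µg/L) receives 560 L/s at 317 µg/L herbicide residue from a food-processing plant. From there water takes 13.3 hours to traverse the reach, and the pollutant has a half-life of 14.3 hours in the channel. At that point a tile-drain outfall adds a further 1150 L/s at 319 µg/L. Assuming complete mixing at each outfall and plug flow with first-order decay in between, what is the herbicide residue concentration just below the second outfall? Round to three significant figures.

Flow-weighted average: C = (8200·0.2600 + 560.0·317.0) / 8760 = 179700/8760 = 20.51 µg/L; combined flow 8760 L/s.
Half-life 14.3 h → k = ln 2 / 14.3 = 0.04847 h⁻¹ = 1.163 d⁻¹.
Applying C = C₀e^(−kt): 20.51 × 0.5248 = 10.76 µg/L.
At the second outfall, C = (8760·10.76 + 1150·319.0) / (8760 + 1150) = 46.53 µg/L.

46.5 µg/L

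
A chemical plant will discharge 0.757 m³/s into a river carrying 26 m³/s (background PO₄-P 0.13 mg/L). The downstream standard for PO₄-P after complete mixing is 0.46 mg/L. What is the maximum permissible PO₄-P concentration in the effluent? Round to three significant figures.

11.8 mg/L

At the limit, (Qr·Cr + Qe·Cₑ)/(Qr + Qe) = 0.46:
Cₑ = (26.76·0.46 − 26.00·0.1300) / 0.7570 = 11.79 mg/L.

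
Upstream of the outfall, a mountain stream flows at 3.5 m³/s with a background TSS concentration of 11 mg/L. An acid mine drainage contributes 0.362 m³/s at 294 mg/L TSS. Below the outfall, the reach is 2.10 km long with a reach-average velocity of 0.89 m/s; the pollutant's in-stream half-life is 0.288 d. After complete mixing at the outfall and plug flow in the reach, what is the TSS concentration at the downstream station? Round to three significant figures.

After mixing, C = (3.500·11.00 + 0.3620·294.0) / 3.862 = 144.9/3.862 = 37.53 mg/L.
Travel time t = 2.10·1000 / 0.89 = 2360 s = 0.6554 h.
Half-life 0.288 d → k = ln 2 / 0.288 = 2.407 d⁻¹.
Applying C = C₀e^(−kt): 37.53 × 0.9364 = 35.14 mg/L.

35.1 mg/L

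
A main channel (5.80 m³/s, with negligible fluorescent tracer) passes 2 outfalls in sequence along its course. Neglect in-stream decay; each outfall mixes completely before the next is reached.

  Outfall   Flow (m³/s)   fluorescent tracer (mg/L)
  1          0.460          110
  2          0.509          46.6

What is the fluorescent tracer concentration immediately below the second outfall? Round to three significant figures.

Below outfall 1: Q → 6.260 m³/s, C = (5.800·0 + 0.4600·110.0)/6.260 = 8.083 mg/L.
Below outfall 2: Q → 6.769 m³/s, C = (6.260·8.083 + 0.5090·46.60)/6.769 = 10.98 mg/L.

11.0 mg/L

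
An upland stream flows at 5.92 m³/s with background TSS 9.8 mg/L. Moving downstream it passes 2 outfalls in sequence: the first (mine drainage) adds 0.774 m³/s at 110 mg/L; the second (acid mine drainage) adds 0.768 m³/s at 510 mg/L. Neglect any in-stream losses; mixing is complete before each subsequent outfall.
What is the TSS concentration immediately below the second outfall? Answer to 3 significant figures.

71.7 mg/L

After outfall 1: Q = 5.920 + 0.7740 = 6.694 m³/s; C = (5.920·9.800 + 0.7740·110.0)/6.694 = 21.39 mg/L.
After outfall 2: Q = 6.694 + 0.7680 = 7.462 m³/s; C = (6.694·21.39 + 0.7680·510.0)/7.462 = 71.67 mg/L.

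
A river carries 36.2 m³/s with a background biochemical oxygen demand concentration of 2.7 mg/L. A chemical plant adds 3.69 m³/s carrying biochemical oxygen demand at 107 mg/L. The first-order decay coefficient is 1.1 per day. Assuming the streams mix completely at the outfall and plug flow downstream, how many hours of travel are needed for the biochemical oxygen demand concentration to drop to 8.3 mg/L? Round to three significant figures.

8.67 h

Flow-weighted average: C = (36.20·2.700 + 3.690·107.0) / 39.89 = 492.6/39.89 = 12.35 mg/L.
12.35·exp(−k·t) = 8.3 → t = ln(12.35/8.3)/k = 31200 s = 8.667 h.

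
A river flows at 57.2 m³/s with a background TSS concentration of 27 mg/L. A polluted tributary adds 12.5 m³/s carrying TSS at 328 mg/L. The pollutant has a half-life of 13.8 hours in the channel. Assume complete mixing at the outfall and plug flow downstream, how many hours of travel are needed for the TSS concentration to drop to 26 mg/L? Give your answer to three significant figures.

22.6 h

Mixed concentration C = ΣQC/ΣQ = (57.20·27.00 + 12.50·328.0) / 69.70 = 5644/69.70 = 80.98 mg/L.
Half-life 13.8 h → k = ln 2 / 13.8 = 0.05023 h⁻¹ = 1.205 d⁻¹.
80.98·exp(−k·t) = 26 → t = ln(80.98/26)/k = 81430 s = 22.62 h.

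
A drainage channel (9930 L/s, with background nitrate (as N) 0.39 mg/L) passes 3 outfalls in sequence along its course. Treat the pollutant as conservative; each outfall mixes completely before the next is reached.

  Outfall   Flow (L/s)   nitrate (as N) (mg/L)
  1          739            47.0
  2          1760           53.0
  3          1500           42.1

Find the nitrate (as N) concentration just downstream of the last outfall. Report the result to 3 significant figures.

14.0 mg/L

Outfall 1: combined Q = 10670 L/s; C = (9930·0.3900 + 739.0·47.00)/10670 = 3.618 mg/L.
Outfall 2: combined Q = 12430 L/s; C = (10670·3.618 + 1760·53.00)/12430 = 10.61 mg/L.
Outfall 3: combined Q = 13930 L/s; C = (12430·10.61 + 1500·42.10)/13930 = 14.00 mg/L.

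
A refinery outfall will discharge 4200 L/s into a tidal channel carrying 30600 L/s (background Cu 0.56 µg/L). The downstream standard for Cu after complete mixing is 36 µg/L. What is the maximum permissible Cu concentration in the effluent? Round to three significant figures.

294 µg/L

At the limit, (Qr·Cr + Qe·Cₑ)/(Qr + Qe) = 36:
Cₑ = (34800·36 − 30600·0.5600) / 4200 = 294.2 µg/L.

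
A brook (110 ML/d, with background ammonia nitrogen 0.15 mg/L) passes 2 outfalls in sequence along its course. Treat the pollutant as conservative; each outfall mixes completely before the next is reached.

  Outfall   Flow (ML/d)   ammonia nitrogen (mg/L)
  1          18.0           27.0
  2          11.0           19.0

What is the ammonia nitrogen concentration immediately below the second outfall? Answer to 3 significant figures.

Below outfall 1: Q → 128.0 ML/d, C = (110.0·0.1500 + 18.00·27.00)/128.0 = 3.926 mg/L.
Below outfall 2: Q → 139.0 ML/d, C = (128.0·3.926 + 11.00·19.00)/139.0 = 5.119 mg/L.

5.12 mg/L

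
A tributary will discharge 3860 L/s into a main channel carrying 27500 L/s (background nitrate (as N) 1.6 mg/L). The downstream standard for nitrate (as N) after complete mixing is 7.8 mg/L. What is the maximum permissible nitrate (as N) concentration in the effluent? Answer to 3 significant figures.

52.0 mg/L

At the limit, (Qr·Cr + Qe·Cₑ)/(Qr + Qe) = 7.8:
Cₑ = (31360·7.8 − 27500·1.600) / 3860 = 51.97 mg/L.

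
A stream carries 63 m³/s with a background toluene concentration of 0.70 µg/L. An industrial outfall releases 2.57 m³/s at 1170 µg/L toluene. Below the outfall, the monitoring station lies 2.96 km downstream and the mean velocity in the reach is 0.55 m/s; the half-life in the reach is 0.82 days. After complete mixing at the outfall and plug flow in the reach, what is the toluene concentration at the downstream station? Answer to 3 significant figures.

44.1 µg/L

Mixed concentration C = ΣQC/ΣQ = (63.00·0.7000 + 2.570·1170) / 65.57 = 3051/65.57 = 46.53 µg/L.
Travel time t = 2.96·1000 / 0.55 = 5382 s = 1.495 h.
Half-life 0.82 d → k = ln 2 / 0.82 = 0.8453 d⁻¹.
Applying C = C₀e^(−kt): 46.53 × 0.9487 = 44.14 µg/L.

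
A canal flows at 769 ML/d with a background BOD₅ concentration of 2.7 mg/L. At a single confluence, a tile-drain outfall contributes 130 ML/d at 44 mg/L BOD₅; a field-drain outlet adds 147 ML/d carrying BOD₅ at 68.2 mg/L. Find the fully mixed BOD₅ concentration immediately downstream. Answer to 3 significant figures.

Flow-weighted average: C = (769.0·2.700 + 130.0·44.00 + 147.0·68.20) / 1046 = 17820/1046 = 17.04 mg/L.

17.0 mg/L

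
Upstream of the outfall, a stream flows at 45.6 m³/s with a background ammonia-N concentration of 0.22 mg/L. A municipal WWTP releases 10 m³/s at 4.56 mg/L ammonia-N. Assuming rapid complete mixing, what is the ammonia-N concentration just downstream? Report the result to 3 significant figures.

1.00 mg/L

After mixing, C = (45.60·0.2200 + 10.00·4.560) / 55.60 = 55.63/55.60 = 1.001 mg/L.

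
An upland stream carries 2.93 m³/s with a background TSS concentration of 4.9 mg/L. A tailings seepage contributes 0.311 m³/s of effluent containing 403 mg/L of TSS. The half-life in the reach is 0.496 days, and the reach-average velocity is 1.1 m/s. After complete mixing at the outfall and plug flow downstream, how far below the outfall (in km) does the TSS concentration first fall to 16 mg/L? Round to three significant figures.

67.4 km

Flow-weighted average: C = (2.930·4.900 + 0.3110·403.0) / 3.241 = 139.7/3.241 = 43.10 mg/L.
Half-life 0.496 d → k = ln 2 / 0.496 = 1.397 d⁻¹.
Set 43.10·exp(−k·t) = 16 → t = ln(43.10/16)/k = 61270 s = 17.02 h.
Distance = v·t = 1.1·61270 = 67390 m = 67.39 km.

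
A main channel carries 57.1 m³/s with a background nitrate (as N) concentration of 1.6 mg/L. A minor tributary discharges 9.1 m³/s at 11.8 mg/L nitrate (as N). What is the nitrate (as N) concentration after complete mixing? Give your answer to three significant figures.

Conservation of mass: C = (57.10·1.600 + 9.100·11.80) / 66.20 = 198.7/66.20 = 3.002 mg/L.

3.00 mg/L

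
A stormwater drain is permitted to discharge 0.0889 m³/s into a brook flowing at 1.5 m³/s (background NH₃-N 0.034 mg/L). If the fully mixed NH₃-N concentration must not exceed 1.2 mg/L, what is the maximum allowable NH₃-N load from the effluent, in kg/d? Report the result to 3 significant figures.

Mass balance at the limit: 1.500·0.03400 + 0.08890·Cₑ = 1.589·1.2 → Cₑ = 20.87 mg/L.
Load = 0.08890 m³/s × 20.87 g/m³ × 86 400 s/d = 160.3 kg/d.

160 kg/d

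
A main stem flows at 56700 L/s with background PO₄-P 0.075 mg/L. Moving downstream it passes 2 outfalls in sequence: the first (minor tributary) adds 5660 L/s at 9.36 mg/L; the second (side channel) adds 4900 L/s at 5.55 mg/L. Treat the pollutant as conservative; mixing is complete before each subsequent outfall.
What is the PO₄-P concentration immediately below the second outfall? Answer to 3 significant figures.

After outfall 1: Q = 56700 + 5660 = 62360 L/s; C = (56700·0.07500 + 5660·9.360)/62360 = 0.9177 mg/L.
After outfall 2: Q = 62360 + 4900 = 67260 L/s; C = (62360·0.9177 + 4900·5.550)/67260 = 1.255 mg/L.

1.26 mg/L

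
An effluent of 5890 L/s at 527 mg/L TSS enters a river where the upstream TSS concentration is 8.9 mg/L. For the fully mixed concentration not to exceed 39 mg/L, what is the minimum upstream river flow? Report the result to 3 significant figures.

Set C_mix = 39: (Q·8.900 + 5890·527.0) / (Q + 5890) = 39
→ Q = 5890·(527.0 − 39)/(39 − 8.900) = 95490 L/s.

95500 L/s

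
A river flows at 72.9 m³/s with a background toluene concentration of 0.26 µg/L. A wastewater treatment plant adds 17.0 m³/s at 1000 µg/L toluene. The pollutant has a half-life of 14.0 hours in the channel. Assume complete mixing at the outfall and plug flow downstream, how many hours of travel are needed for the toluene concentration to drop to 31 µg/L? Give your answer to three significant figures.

36.5 h

Conservation of mass: C = (72.90·0.2600 + 17.00·1000) / 89.90 = 17020/89.90 = 189.3 µg/L.
Half-life 14.0 h → k = ln 2 / 14.0 = 0.04951 h⁻¹ = 1.188 d⁻¹.
189.3·exp(−k·t) = 31 → t = ln(189.3/31)/k = 131600 s = 36.55 h.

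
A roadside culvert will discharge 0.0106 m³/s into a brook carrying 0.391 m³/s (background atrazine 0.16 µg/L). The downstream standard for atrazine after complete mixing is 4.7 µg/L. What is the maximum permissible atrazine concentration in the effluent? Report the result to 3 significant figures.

172 µg/L

At the limit, (Qr·Cr + Qe·Cₑ)/(Qr + Qe) = 4.7:
Cₑ = (0.4016·4.7 − 0.3910·0.1600) / 0.01060 = 172.2 µg/L.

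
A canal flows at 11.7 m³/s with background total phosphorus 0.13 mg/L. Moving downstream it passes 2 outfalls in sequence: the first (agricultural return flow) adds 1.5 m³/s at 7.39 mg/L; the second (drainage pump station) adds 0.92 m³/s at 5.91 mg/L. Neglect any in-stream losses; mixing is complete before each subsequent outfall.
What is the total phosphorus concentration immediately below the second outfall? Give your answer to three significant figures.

After outfall 1: Q = 11.70 + 1.500 = 13.20 m³/s; C = (11.70·0.1300 + 1.500·7.390)/13.20 = 0.9550 mg/L.
After outfall 2: Q = 13.20 + 0.9200 = 14.12 m³/s; C = (13.20·0.9550 + 0.9200·5.910)/14.12 = 1.278 mg/L.

1.28 mg/L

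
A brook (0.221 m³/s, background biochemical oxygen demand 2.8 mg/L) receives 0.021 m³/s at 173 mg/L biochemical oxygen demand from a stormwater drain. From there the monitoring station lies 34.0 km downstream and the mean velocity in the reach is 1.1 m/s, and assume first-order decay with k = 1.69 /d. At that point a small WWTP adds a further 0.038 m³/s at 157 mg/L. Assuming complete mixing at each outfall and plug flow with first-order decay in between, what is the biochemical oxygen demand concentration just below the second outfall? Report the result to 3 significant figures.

29.6 mg/L

Mixed concentration C = ΣQC/ΣQ = (0.2210·2.800 + 0.02100·173.0) / 0.2420 = 4.252/0.2420 = 17.57 mg/L; combined flow 0.2420 m³/s.
Travel time t = 34.0·1000 / 1.1 = 30910 s = 8.586 h.
Applying C = C₀e^(−kt): 17.57 × 0.5463 = 9.598 mg/L.
At the second outfall, C = (0.2420·9.598 + 0.03800·157.0) / (0.2420 + 0.03800) = 29.60 mg/L.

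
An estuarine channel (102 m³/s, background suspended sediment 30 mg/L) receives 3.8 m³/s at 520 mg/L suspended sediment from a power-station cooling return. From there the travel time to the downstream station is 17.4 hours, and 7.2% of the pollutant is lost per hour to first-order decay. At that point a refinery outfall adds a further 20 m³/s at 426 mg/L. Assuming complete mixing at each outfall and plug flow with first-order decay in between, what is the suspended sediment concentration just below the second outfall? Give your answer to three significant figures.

78.6 mg/L

Mass balance: C = (102.0·30.00 + 3.800·520.0) / 105.8 = 5036/105.8 = 47.60 mg/L; combined flow 105.8 m³/s.
7.2%/h lost → k = −ln(1 − 0.072) = 0.07472 h⁻¹.
Decay over the reach: 47.60·exp(−kt) = 47.60·0.2725 = 12.97 mg/L.
At the second outfall, C = (105.8·12.97 + 20.00·426.0) / (105.8 + 20.00) = 78.63 mg/L.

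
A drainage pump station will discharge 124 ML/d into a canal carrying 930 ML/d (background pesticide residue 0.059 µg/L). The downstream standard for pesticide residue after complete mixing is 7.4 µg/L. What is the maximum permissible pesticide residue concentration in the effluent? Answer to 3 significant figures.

62.5 µg/L

At the limit, (Qr·Cr + Qe·Cₑ)/(Qr + Qe) = 7.4:
Cₑ = (1054·7.4 − 930.0·0.05900) / 124.0 = 62.46 µg/L.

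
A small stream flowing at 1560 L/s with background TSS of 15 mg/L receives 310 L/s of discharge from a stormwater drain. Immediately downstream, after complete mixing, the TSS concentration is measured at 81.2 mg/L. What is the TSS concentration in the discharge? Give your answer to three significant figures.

Mass balance: 1560·15.00 + 310.0·Cₑ = 1870·81.20
→ Cₑ = (1870·81.20 − 1560·15.00) / 310.0 = 414.3 mg/L.

414 mg/L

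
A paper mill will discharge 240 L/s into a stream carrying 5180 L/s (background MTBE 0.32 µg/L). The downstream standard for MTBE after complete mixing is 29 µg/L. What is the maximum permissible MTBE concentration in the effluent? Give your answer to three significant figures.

At the limit, (Qr·Cr + Qe·Cₑ)/(Qr + Qe) = 29:
Cₑ = (5420·29 − 5180·0.3200) / 240.0 = 648.0 µg/L.

648 µg/L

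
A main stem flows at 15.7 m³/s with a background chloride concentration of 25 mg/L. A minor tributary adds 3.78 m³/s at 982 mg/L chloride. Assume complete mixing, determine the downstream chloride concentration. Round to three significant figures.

Flow-weighted average: C = (15.70·25.00 + 3.780·982.0) / 19.48 = 4104/19.48 = 210.7 mg/L.

211 mg/L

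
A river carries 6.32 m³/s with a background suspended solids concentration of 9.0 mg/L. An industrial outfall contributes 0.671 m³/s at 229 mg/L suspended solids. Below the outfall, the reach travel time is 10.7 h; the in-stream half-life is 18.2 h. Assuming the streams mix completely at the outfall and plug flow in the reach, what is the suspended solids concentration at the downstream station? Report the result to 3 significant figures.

Mixed concentration C = ΣQC/ΣQ = (6.320·9.000 + 0.6710·229.0) / 6.991 = 210.5/6.991 = 30.12 mg/L.
Half-life 18.2 h → k = ln 2 / 18.2 = 0.03809 h⁻¹ = 0.9140 d⁻¹.
First-order decay: C = 30.12·exp(−k·t) = 30.12·0.6653 = 20.04 mg/L.

20.0 mg/L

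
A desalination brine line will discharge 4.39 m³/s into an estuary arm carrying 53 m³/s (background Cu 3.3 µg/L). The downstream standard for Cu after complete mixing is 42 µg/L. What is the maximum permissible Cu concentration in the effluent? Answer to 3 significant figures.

509 µg/L

At the limit, (Qr·Cr + Qe·Cₑ)/(Qr + Qe) = 42:
Cₑ = (57.39·42 − 53.00·3.300) / 4.390 = 509.2 µg/L.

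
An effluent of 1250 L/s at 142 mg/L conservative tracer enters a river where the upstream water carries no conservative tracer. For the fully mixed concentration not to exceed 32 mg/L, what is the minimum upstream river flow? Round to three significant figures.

Set C_mix = 32: (Q·0 + 1250·142.0) / (Q + 1250) = 32
→ Q = 1250·(142.0 − 32)/(32 − 0) = 4297 L/s.

4300 L/s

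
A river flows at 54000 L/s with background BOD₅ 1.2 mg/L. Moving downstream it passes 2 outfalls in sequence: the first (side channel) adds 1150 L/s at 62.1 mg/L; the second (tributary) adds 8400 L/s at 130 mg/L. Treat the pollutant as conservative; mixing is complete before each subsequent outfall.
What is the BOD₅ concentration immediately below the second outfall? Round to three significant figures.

After outfall 1: Q = 54000 + 1150 = 55150 L/s; C = (54000·1.200 + 1150·62.10)/55150 = 2.470 mg/L.
After outfall 2: Q = 55150 + 8400 = 63550 L/s; C = (55150·2.470 + 8400·130.0)/63550 = 19.33 mg/L.

19.3 mg/L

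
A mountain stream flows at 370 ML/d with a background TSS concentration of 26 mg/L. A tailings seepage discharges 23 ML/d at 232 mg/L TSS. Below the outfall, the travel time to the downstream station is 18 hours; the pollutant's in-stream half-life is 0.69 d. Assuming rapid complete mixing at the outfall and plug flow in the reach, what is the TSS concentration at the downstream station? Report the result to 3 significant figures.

Flow-weighted average: C = (370.0·26.00 + 23.00·232.0) / 393.0 = 14960/393.0 = 38.06 mg/L.
Half-life 0.69 d → k = ln 2 / 0.69 = 1.005 d⁻¹.
Decay over the reach: 38.06·exp(−kt) = 38.06·0.4708 = 17.91 mg/L.

17.9 mg/L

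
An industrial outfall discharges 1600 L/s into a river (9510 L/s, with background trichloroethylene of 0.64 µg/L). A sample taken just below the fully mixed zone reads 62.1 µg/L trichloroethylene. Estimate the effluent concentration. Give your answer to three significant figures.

Mass balance: 9510·0.6400 + 1600·Cₑ = 11110·62.10
→ Cₑ = (11110·62.10 − 9510·0.6400) / 1600 = 427.4 µg/L.

427 µg/L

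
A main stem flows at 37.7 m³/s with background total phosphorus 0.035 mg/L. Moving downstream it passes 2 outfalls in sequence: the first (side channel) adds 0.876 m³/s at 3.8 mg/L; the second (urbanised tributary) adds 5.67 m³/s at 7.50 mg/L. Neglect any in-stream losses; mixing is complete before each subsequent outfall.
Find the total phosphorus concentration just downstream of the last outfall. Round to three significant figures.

Outfall 1: combined Q = 38.58 m³/s; C = (37.70·0.03500 + 0.8760·3.800)/38.58 = 0.1205 mg/L.
Outfall 2: combined Q = 44.25 m³/s; C = (38.58·0.1205 + 5.670·7.500)/44.25 = 1.066 mg/L.

1.07 mg/L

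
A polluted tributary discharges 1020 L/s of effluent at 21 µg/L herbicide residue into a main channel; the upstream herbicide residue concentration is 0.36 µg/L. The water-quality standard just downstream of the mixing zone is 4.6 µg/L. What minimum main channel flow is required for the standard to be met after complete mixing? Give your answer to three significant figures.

Set C_mix = 4.6: (Q·0.3600 + 1020·21.00) / (Q + 1020) = 4.6
→ Q = 1020·(21.00 − 4.6)/(4.6 − 0.3600) = 3945 L/s.

3950 L/s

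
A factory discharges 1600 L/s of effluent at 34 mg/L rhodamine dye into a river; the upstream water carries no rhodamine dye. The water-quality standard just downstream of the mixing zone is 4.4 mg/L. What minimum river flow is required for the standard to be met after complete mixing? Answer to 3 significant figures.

Set C_mix = 4.4: (Q·0 + 1600·34.00) / (Q + 1600) = 4.4
→ Q = 1600·(34.00 − 4.4)/(4.4 − 0) = 10760 L/s.

10800 L/s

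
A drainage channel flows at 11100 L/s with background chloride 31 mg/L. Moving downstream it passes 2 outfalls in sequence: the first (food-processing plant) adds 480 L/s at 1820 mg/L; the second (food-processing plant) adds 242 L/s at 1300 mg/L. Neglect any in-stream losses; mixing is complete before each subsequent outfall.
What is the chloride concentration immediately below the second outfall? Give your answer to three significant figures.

Outfall 1: combined Q = 11580 L/s; C = (11100·31.00 + 480.0·1820)/11580 = 105.2 mg/L.
Outfall 2: combined Q = 11820 L/s; C = (11580·105.2 + 242.0·1300)/11820 = 129.6 mg/L.

130 mg/L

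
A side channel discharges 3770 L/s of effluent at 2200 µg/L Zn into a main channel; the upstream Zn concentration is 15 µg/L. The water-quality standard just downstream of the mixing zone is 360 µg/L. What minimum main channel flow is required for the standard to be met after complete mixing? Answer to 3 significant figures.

Set C_mix = 360: (Q·15.00 + 3770·2200) / (Q + 3770) = 360
→ Q = 3770·(2200 − 360)/(360 − 15.00) = 20110 L/s.

20100 L/s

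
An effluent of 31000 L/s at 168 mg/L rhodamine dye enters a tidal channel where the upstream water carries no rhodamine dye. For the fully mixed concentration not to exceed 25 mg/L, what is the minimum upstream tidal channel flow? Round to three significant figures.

Set C_mix = 25: (Q·0 + 31000·168.0) / (Q + 31000) = 25
→ Q = 31000·(168.0 − 25)/(25 − 0) = 177300 L/s.

177000 L/s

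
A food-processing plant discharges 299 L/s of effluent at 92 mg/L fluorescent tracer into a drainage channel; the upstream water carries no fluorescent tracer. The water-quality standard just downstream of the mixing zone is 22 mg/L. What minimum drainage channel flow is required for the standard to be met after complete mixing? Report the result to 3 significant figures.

951 L/s

Set C_mix = 22: (Q·0 + 299.0·92.00) / (Q + 299.0) = 22
→ Q = 299.0·(92.00 − 22)/(22 − 0) = 951.4 L/s.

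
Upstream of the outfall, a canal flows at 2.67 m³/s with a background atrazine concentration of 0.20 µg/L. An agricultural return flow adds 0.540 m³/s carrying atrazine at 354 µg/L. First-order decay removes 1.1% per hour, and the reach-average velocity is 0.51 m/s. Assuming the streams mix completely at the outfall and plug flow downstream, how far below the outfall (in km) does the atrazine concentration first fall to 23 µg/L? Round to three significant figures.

158 km

After mixing, C = (2.670·0.2000 + 0.5400·354.0) / 3.210 = 191.7/3.210 = 59.72 µg/L.
1.1%/h lost → k = −ln(1 − 0.011) = 0.01106 h⁻¹.
Set 59.72·exp(−k·t) = 23 → t = ln(59.72/23)/k = 310500 s = 86.26 h.
Distance = v·t = 0.51·310500 = 158400 m = 158.4 km.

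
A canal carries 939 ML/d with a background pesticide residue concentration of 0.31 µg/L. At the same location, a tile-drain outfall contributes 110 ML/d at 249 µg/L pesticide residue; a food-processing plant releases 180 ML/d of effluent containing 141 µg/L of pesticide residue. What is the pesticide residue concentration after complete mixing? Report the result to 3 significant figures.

43.2 µg/L

After mixing, C = (939.0·0.3100 + 110.0·249.0 + 180.0·141.0) / 1229 = 53060/1229 = 43.17 µg/L.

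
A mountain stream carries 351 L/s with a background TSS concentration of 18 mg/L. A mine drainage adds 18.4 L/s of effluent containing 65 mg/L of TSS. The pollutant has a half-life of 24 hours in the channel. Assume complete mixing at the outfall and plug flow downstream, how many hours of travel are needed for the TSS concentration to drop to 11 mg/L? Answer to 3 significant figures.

21.3 h

Mixed concentration C = ΣQC/ΣQ = (351.0·18.00 + 18.40·65.00) / 369.4 = 7514/369.4 = 20.34 mg/L.
Half-life 24 h → k = ln 2 / 24 = 0.02888 h⁻¹ = 0.6931 d⁻¹.
20.34·exp(−k·t) = 11 → t = ln(20.34/11)/k = 76630 s = 21.29 h.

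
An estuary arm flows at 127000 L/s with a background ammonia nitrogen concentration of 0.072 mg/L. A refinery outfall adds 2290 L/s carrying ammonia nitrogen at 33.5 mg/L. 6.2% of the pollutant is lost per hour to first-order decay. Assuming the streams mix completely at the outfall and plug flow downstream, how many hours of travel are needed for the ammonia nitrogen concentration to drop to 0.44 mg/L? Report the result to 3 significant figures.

After mixing, C = (127000·0.07200 + 2290·33.50) / 129300 = 85860/129300 = 0.6641 mg/L.
6.2%/h lost → k = −ln(1 − 0.062) = 0.06401 h⁻¹.
0.6641·exp(−k·t) = 0.44 → t = ln(0.6641/0.44)/k = 23150 s = 6.431 h.

6.43 h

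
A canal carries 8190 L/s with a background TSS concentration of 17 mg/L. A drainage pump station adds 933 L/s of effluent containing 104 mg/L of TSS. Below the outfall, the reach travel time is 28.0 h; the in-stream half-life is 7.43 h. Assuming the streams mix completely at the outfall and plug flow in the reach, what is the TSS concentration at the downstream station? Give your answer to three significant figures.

1.90 mg/L

Flow-weighted average: C = (8190·17.00 + 933.0·104.0) / 9123 = 236300/9123 = 25.90 mg/L.
Half-life 7.43 h → k = ln 2 / 7.43 = 0.09329 h⁻¹ = 2.239 d⁻¹.
Decay over the reach: 25.90·exp(−kt) = 25.90·0.07338 = 1.900 mg/L.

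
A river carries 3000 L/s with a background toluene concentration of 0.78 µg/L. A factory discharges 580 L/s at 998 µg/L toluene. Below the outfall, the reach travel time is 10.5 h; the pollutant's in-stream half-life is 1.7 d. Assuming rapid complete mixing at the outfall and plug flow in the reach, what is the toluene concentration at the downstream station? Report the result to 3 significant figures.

Flow-weighted average: C = (3000·0.7800 + 580.0·998.0) / 3580 = 581200/3580 = 162.3 µg/L.
Half-life 1.7 d → k = ln 2 / 1.7 = 0.4077 d⁻¹.
After decay, C = 162.3 × e^(−kt) = 162.3 × 0.8366 = 135.8 µg/L.

136 µg/L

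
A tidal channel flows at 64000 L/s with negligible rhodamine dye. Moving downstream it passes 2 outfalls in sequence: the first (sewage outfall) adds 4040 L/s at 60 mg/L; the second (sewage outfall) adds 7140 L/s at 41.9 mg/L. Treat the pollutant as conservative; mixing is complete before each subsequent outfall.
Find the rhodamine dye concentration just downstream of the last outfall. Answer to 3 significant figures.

Outfall 1: combined Q = 68040 L/s; C = (64000·0 + 4040·60.00)/68040 = 3.563 mg/L.
Outfall 2: combined Q = 75180 L/s; C = (68040·3.563 + 7140·41.90)/75180 = 7.204 mg/L.

7.20 mg/L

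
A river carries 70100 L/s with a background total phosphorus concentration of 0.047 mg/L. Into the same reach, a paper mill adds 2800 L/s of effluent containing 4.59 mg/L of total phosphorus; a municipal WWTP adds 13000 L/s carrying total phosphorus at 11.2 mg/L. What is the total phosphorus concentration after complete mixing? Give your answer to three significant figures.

Mixed concentration C = ΣQC/ΣQ = (70100·0.04700 + 2800·4.590 + 13000·11.20) / 85900 = 161700/85900 = 1.883 mg/L.

1.88 mg/L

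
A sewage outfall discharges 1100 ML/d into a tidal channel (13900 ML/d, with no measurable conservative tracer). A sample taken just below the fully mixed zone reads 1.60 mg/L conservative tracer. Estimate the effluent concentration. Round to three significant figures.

Mass balance: 13900·0 + 1100·Cₑ = 15000·1.600
→ Cₑ = (15000·1.600 − 13900·0) / 1100 = 21.82 mg/L.

21.8 mg/L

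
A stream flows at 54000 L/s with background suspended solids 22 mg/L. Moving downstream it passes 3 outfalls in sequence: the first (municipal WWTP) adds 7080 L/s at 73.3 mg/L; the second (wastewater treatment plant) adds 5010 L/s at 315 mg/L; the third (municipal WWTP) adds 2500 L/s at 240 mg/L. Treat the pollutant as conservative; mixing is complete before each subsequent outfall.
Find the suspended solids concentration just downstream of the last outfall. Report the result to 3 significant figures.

56.6 mg/L

After outfall 1: Q = 54000 + 7080 = 61080 L/s; C = (54000·22.00 + 7080·73.30)/61080 = 27.95 mg/L.
After outfall 2: Q = 61080 + 5010 = 66090 L/s; C = (61080·27.95 + 5010·315.0)/66090 = 49.71 mg/L.
After outfall 3: Q = 66090 + 2500 = 68590 L/s; C = (66090·49.71 + 2500·240.0)/68590 = 56.64 mg/L.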